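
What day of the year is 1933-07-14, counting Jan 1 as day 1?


Date: July 14, 1933
Days in months 1 through 6: 181
Plus 14 days in July

Day of year: 195


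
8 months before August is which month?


August is month 8
8 - 8 = 0; wrap: 0 + 12 = 12

December


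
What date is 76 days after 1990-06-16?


Start: 1990-06-16, add 76 days
June 1990 has 30 days: 30 - 16 = 14 days to June 30 -> 62 left
July 1990 has 31 days -> 31 left
August 1990: 31 <= 31 -> lands on August 31

Result: 1990-08-31


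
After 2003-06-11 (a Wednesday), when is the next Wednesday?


Current: Wednesday
Target: Wednesday
Days ahead: 7

Next Wednesday: 2003-06-18


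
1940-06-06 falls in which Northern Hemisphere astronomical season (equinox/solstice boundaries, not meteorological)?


Date: June 6
Astronomical Spring (approx.; exact equinox/solstice day varies by year): March 20 to June 20
June 6 falls within the Spring window

Spring


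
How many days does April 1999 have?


April 1999

30 days


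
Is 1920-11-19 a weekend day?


Anchor: Jan 1, 1920. With p = 1920 - 1 = 1919: (p + p//4 - p//100 + p//400) mod 7 = (1919 + 479 - 19 + 4) mod 7 = 2383 mod 7 = 3 -> Thursday (Mon=0 ... Sun=6)
Day of year: 324; offset = 323
Weekday index = (3 + 323) mod 7 = 4 -> Friday
Weekend days: Saturday, Sunday

No


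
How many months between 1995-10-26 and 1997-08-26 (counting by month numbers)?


From October 1995 to August 1997
2 years * 12 = 24 months, minus 2 months = 22

22 months


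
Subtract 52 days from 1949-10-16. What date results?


Start: 1949-10-16, subtract 52 days
Back 16 days from October 16 reaches September 30, 1949 -> 36 left
September 1949 has 30 days -> back to August 31, 1949 -> 6 left
August 1949: 31 - 6 = 25 -> lands on August 25

Result: 1949-08-25


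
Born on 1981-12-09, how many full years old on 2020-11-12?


Birth: 1981-12-09
Reference: 2020-11-12
Year difference: 2020 - 1981 = 39
Birthday not yet reached in 2020, subtract 1

38 years old


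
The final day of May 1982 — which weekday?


May 1982 has 31 days
Anchor: Jan 1, 1982. With p = 1982 - 1 = 1981: (p + p//4 - p//100 + p//400) mod 7 = (1981 + 495 - 19 + 4) mod 7 = 2461 mod 7 = 4 -> Friday (Mon=0 ... Sun=6)
Days before May (Jan-Apr): 120; May 1 index = (4 + 120) mod 7 = 5 -> Saturday
Last day offset: 31 - 1 = 30 days
Weekday index = (5 + 30) mod 7 = 0

Monday, May 31


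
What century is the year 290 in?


Century = (year - 1) // 100 + 1
= (290 - 1) // 100 + 1
= 289 // 100 + 1
= 2 + 1

3rd century


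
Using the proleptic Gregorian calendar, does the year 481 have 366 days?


Gregorian leap year rule: divisible by 4, but not by 100, unless also by 400.
481 is not divisible by 4 -> not a leap year

No


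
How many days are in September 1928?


September 1928

30 days


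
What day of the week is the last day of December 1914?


December 1914 has 31 days
Anchor: Jan 1, 1914. With p = 1914 - 1 = 1913: (p + p//4 - p//100 + p//400) mod 7 = (1913 + 478 - 19 + 4) mod 7 = 2376 mod 7 = 3 -> Thursday (Mon=0 ... Sun=6)
Days before December (Jan-Nov): 334; December 1 index = (3 + 334) mod 7 = 1 -> Tuesday
Last day offset: 31 - 1 = 30 days
Weekday index = (1 + 30) mod 7 = 3

Thursday, December 31


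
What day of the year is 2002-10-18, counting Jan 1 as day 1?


Date: October 18, 2002
Days in months 1 through 9: 273
Plus 18 days in October

Day of year: 291


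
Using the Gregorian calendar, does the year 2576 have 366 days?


Gregorian leap year rule: divisible by 4, but not by 100, unless also by 400.
2576 is divisible by 4 but not 100 -> leap year

Yes


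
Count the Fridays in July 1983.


July 1983 has 31 days
Anchor: Jan 1, 1983. With p = 1983 - 1 = 1982: (p + p//4 - p//100 + p//400) mod 7 = (1982 + 495 - 19 + 4) mod 7 = 2462 mod 7 = 5 -> Saturday (Mon=0 ... Sun=6)
Days before July (Jan-Jun): 181; July 1 index = (5 + 181) mod 7 = 4 -> Friday
First Friday is July 1
Fridays: 1, 8, 15, 22, 29

5 Fridays


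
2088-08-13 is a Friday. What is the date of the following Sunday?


Current: Friday
Target: Sunday
Days ahead: 2

Next Sunday: 2088-08-15


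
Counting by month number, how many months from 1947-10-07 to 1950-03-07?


From October 1947 to March 1950
3 years * 12 = 36 months, minus 7 months = 29

29 months


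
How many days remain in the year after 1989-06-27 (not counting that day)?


Day of year: 178 of 365
Remaining = 365 - 178

187 days


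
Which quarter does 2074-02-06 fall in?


Month: February (month 2)
Q1: Jan-Mar, Q2: Apr-Jun, Q3: Jul-Sep, Q4: Oct-Dec

Q1


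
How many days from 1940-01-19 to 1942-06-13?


From 1940-01-19 to 1942-06-13
1940-01-19: day of year = 19
1942-06-13: days before June = 31 + 28 + 31 + 30 + 31 = 151 (1942 is not a leap year); day of year = 151 + 13 = 164
Rest of 1940: 366 - 19 = 347
Full years 1941 (365): 365
Total = 347 + 365 + 164 = 876

876 days


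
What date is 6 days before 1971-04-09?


Start: 1971-04-09, subtract 6 days
9 - 6 = 3 stays within April 1971

Result: 1971-04-03


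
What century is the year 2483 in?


Century = (year - 1) // 100 + 1
= (2483 - 1) // 100 + 1
= 2482 // 100 + 1
= 24 + 1

25th century


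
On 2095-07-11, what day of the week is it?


Date: July 11, 2095
Anchor: Jan 1, 2095. With p = 2095 - 1 = 2094: (p + p//4 - p//100 + p//400) mod 7 = (2094 + 523 - 20 + 5) mod 7 = 2602 mod 7 = 5 -> Saturday (Mon=0 ... Sun=6)
Days before July (Jan-Jun): 181; offset = 181 + 11 - 1 = 191
Weekday index = (5 + 191) mod 7 = 0

Day of the week: Monday


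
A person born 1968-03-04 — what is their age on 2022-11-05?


Birth: 1968-03-04
Reference: 2022-11-05
Year difference: 2022 - 1968 = 54

54 years old


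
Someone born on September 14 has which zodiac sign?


Date: September 14
Conventional tropical zodiac dates: Virgo from August 23 onward; Libra starts September 23
September 14 falls within the Virgo range

Virgo


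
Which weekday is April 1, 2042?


Target: April 1, 2042
Anchor: Jan 1, 2042. With p = 2042 - 1 = 2041: (p + p//4 - p//100 + p//400) mod 7 = (2041 + 510 - 20 + 5) mod 7 = 2536 mod 7 = 2 -> Wednesday (Mon=0 ... Sun=6)
Days before April (Jan-Mar): 90 days
Weekday index = (2 + 90) mod 7 = 1

Tuesday


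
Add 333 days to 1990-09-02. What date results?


Start: 1990-09-02, add 333 days
September 1990 has 30 days: 30 - 2 = 28 days to September 30 -> 305 left
October 1990 has 31 days -> 274 left
November 1990 has 30 days -> 244 left
December 1990 has 31 days -> 213 left
January 1991 has 31 days -> 182 left
February 1991 has 28 days -> 154 left
March 1991 has 31 days -> 123 left
April 1991 has 30 days -> 93 left
May 1991 has 31 days -> 62 left
June 1991 has 30 days -> 32 left
July 1991 has 31 days -> 1 left
August 1991: 1 <= 31 -> lands on August 1

Result: 1991-08-01


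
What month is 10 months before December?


December is month 12
12 - 10 = 2

February


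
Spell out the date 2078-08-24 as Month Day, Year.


ISO 2078-08-24 parses as year=2078, month=08, day=24
Month 8 -> August

August 24, 2078


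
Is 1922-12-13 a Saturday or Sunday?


Anchor: Jan 1, 1922. With p = 1922 - 1 = 1921: (p + p//4 - p//100 + p//400) mod 7 = (1921 + 480 - 19 + 4) mod 7 = 2386 mod 7 = 6 -> Sunday (Mon=0 ... Sun=6)
Day of year: 347; offset = 346
Weekday index = (6 + 346) mod 7 = 2 -> Wednesday
Weekend days: Saturday, Sunday

No


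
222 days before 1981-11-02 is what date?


Start: 1981-11-02, subtract 222 days
Back 2 days from November 2 reaches October 31, 1981 -> 220 left
October 1981 has 31 days -> back to September 30, 1981 -> 189 left
September 1981 has 30 days -> back to August 31, 1981 -> 159 left
August 1981 has 31 days -> back to July 31, 1981 -> 128 left
July 1981 has 31 days -> back to June 30, 1981 -> 97 left
June 1981 has 30 days -> back to May 31, 1981 -> 67 left
May 1981 has 31 days -> back to April 30, 1981 -> 36 left
April 1981 has 30 days -> back to March 31, 1981 -> 6 left
March 1981: 31 - 6 = 25 -> lands on March 25

Result: 1981-03-25


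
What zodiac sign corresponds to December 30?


Date: December 30
Conventional tropical zodiac dates: Capricorn from December 22 onward; Aquarius starts January 20
December 30 falls within the Capricorn range

Capricorn


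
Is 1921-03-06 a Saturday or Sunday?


Anchor: Jan 1, 1921. With p = 1921 - 1 = 1920: (p + p//4 - p//100 + p//400) mod 7 = (1920 + 480 - 19 + 4) mod 7 = 2385 mod 7 = 5 -> Saturday (Mon=0 ... Sun=6)
Day of year: 65; offset = 64
Weekday index = (5 + 64) mod 7 = 6 -> Sunday
Weekend days: Saturday, Sunday

Yes


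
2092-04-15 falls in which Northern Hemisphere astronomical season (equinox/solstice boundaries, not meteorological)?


Date: April 15
Astronomical Spring (approx.; exact equinox/solstice day varies by year): March 20 to June 20
April 15 falls within the Spring window

Spring


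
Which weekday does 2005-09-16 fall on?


Date: September 16, 2005
Anchor: Jan 1, 2005. With p = 2005 - 1 = 2004: (p + p//4 - p//100 + p//400) mod 7 = (2004 + 501 - 20 + 5) mod 7 = 2490 mod 7 = 5 -> Saturday (Mon=0 ... Sun=6)
Days before September (Jan-Aug): 243; offset = 243 + 16 - 1 = 258
Weekday index = (5 + 258) mod 7 = 4

Day of the week: Friday


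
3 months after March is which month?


March is month 3
3 + 3 = 6

June


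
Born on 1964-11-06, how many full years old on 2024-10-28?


Birth: 1964-11-06
Reference: 2024-10-28
Year difference: 2024 - 1964 = 60
Birthday not yet reached in 2024, subtract 1

59 years old


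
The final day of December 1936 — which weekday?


December 1936 has 31 days
Anchor: Jan 1, 1936. With p = 1936 - 1 = 1935: (p + p//4 - p//100 + p//400) mod 7 = (1935 + 483 - 19 + 4) mod 7 = 2403 mod 7 = 2 -> Wednesday (Mon=0 ... Sun=6)
Days before December (Jan-Nov): 335; December 1 index = (2 + 335) mod 7 = 1 -> Tuesday
Last day offset: 31 - 1 = 30 days
Weekday index = (1 + 30) mod 7 = 3

Thursday, December 31


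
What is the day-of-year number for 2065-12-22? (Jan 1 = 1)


Date: December 22, 2065
Days in months 1 through 11: 334
Plus 22 days in December

Day of year: 356


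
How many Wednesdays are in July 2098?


July 2098 has 31 days
Anchor: Jan 1, 2098. With p = 2098 - 1 = 2097: (p + p//4 - p//100 + p//400) mod 7 = (2097 + 524 - 20 + 5) mod 7 = 2606 mod 7 = 2 -> Wednesday (Mon=0 ... Sun=6)
Days before July (Jan-Jun): 181; July 1 index = (2 + 181) mod 7 = 1 -> Tuesday
First Wednesday is July 2
Wednesdays: 2, 9, 16, 23, 30

5 Wednesdays


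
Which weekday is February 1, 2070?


Target: February 1, 2070
Anchor: Jan 1, 2070. With p = 2070 - 1 = 2069: (p + p//4 - p//100 + p//400) mod 7 = (2069 + 517 - 20 + 5) mod 7 = 2571 mod 7 = 2 -> Wednesday (Mon=0 ... Sun=6)
Days before February (Jan): 31 days
Weekday index = (2 + 31) mod 7 = 5

Saturday


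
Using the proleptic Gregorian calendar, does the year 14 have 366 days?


Gregorian leap year rule: divisible by 4, but not by 100, unless also by 400.
14 is not divisible by 4 -> not a leap year

No


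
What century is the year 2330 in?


Century = (year - 1) // 100 + 1
= (2330 - 1) // 100 + 1
= 2329 // 100 + 1
= 23 + 1

24th century


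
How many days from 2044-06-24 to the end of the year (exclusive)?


Day of year: 176 of 366
Remaining = 366 - 176

190 days


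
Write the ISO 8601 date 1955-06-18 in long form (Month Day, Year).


ISO 1955-06-18 parses as year=1955, month=06, day=18
Month 6 -> June

June 18, 1955


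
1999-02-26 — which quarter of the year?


Month: February (month 2)
Q1: Jan-Mar, Q2: Apr-Jun, Q3: Jul-Sep, Q4: Oct-Dec

Q1


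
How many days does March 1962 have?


March 1962

31 days


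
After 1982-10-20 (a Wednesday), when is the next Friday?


Current: Wednesday
Target: Friday
Days ahead: 2

Next Friday: 1982-10-22


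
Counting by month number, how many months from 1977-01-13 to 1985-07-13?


From January 1977 to July 1985
8 years * 12 = 96 months, plus 6 months = 102

102 months


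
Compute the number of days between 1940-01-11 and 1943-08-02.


From 1940-01-11 to 1943-08-02
1940-01-11: day of year = 11
1943-08-02: days before August = 31 + 28 + 31 + 30 + 31 + 30 + 31 = 212 (1943 is not a leap year); day of year = 212 + 2 = 214
Rest of 1940: 366 - 11 = 355
Full years 1941 (365), 1942 (365): 730
Total = 355 + 730 + 214 = 1299

1299 days


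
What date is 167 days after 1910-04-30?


Start: 1910-04-30, add 167 days
April 30 is the last day of April 1910 -> 167 left
May 1910 has 31 days -> 136 left
June 1910 has 30 days -> 106 left
July 1910 has 31 days -> 75 left
August 1910 has 31 days -> 44 left
September 1910 has 30 days -> 14 left
October 1910: 14 <= 31 -> lands on October 14

Result: 1910-10-14


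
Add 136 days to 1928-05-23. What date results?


Start: 1928-05-23, add 136 days
May 1928 has 31 days: 31 - 23 = 8 days to May 31 -> 128 left
June 1928 has 30 days -> 98 left
July 1928 has 31 days -> 67 left
August 1928 has 31 days -> 36 left
September 1928 has 30 days -> 6 left
October 1928: 6 <= 31 -> lands on October 6

Result: 1928-10-06


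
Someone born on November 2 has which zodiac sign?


Date: November 2
Conventional tropical zodiac dates: Scorpio from October 23 onward; Sagittarius starts November 22
November 2 falls within the Scorpio range

Scorpio


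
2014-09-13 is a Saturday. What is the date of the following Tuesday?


Current: Saturday
Target: Tuesday
Days ahead: 3

Next Tuesday: 2014-09-16


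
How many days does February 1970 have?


February 1970 (leap year: no)

28 days


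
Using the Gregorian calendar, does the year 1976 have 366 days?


Gregorian leap year rule: divisible by 4, but not by 100, unless also by 400.
1976 is divisible by 4 but not 100 -> leap year

Yes


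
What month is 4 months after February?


February is month 2
2 + 4 = 6

June


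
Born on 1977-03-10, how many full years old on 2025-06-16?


Birth: 1977-03-10
Reference: 2025-06-16
Year difference: 2025 - 1977 = 48

48 years old


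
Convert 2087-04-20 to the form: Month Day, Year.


ISO 2087-04-20 parses as year=2087, month=04, day=20
Month 4 -> April

April 20, 2087


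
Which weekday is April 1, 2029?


Target: April 1, 2029
Anchor: Jan 1, 2029. With p = 2029 - 1 = 2028: (p + p//4 - p//100 + p//400) mod 7 = (2028 + 507 - 20 + 5) mod 7 = 2520 mod 7 = 0 -> Monday (Mon=0 ... Sun=6)
Days before April (Jan-Mar): 90 days
Weekday index = (0 + 90) mod 7 = 6

Sunday


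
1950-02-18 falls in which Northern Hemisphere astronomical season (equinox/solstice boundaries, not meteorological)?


Date: February 18
Astronomical Winter (approx.; exact equinox/solstice day varies by year): December 21 to March 19
February 18 falls within the Winter window

Winter


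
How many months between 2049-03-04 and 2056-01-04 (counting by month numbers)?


From March 2049 to January 2056
7 years * 12 = 84 months, minus 2 months = 82

82 months


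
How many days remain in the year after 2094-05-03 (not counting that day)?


Day of year: 123 of 365
Remaining = 365 - 123

242 days


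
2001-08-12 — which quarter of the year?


Month: August (month 8)
Q1: Jan-Mar, Q2: Apr-Jun, Q3: Jul-Sep, Q4: Oct-Dec

Q3


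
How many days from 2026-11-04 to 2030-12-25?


From 2026-11-04 to 2030-12-25
2026-11-04: days before November = 31 + 28 + 31 + 30 + 31 + 30 + 31 + 31 + 30 + 31 = 304 (2026 is not a leap year); day of year = 304 + 4 = 308
2030-12-25: days before December = 31 + 28 + 31 + 30 + 31 + 30 + 31 + 31 + 30 + 31 + 30 = 334 (2030 is not a leap year); day of year = 334 + 25 = 359
Rest of 2026: 365 - 308 = 57
Full years 2027 (365), 2028 (366), 2029 (365): 1096
Total = 57 + 1096 + 359 = 1512

1512 days


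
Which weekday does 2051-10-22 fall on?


Date: October 22, 2051
Anchor: Jan 1, 2051. With p = 2051 - 1 = 2050: (p + p//4 - p//100 + p//400) mod 7 = (2050 + 512 - 20 + 5) mod 7 = 2547 mod 7 = 6 -> Sunday (Mon=0 ... Sun=6)
Days before October (Jan-Sep): 273; offset = 273 + 22 - 1 = 294
Weekday index = (6 + 294) mod 7 = 6

Day of the week: Sunday


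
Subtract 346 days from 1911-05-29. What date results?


Start: 1911-05-29, subtract 346 days
Back 29 days from May 29 reaches April 30, 1911 -> 317 left
April 1911 has 30 days -> back to March 31, 1911 -> 287 left
March 1911 has 31 days -> back to February 28, 1911 -> 256 left
February 1911 has 28 days -> back to January 31, 1911 -> 228 left
January 1911 has 31 days -> back to December 31, 1910 -> 197 left
December 1910 has 31 days -> back to November 30, 1910 -> 166 left
November 1910 has 30 days -> back to October 31, 1910 -> 136 left
October 1910 has 31 days -> back to September 30, 1910 -> 105 left
September 1910 has 30 days -> back to August 31, 1910 -> 75 left
August 1910 has 31 days -> back to July 31, 1910 -> 44 left
July 1910 has 31 days -> back to June 30, 1910 -> 13 left
June 1910: 30 - 13 = 17 -> lands on June 17

Result: 1910-06-17


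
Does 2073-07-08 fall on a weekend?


Anchor: Jan 1, 2073. With p = 2073 - 1 = 2072: (p + p//4 - p//100 + p//400) mod 7 = (2072 + 518 - 20 + 5) mod 7 = 2575 mod 7 = 6 -> Sunday (Mon=0 ... Sun=6)
Day of year: 189; offset = 188
Weekday index = (6 + 188) mod 7 = 5 -> Saturday
Weekend days: Saturday, Sunday

Yes


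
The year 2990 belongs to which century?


Century = (year - 1) // 100 + 1
= (2990 - 1) // 100 + 1
= 2989 // 100 + 1
= 29 + 1

30th century


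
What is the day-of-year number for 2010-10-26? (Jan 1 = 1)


Date: October 26, 2010
Days in months 1 through 9: 273
Plus 26 days in October

Day of year: 299


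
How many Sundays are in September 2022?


September 2022 has 30 days
Anchor: Jan 1, 2022. With p = 2022 - 1 = 2021: (p + p//4 - p//100 + p//400) mod 7 = (2021 + 505 - 20 + 5) mod 7 = 2511 mod 7 = 5 -> Saturday (Mon=0 ... Sun=6)
Days before September (Jan-Aug): 243; September 1 index = (5 + 243) mod 7 = 3 -> Thursday
First Sunday is September 4
Sundays: 4, 11, 18, 25

4 Sundays


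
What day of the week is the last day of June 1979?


June 1979 has 30 days
Anchor: Jan 1, 1979. With p = 1979 - 1 = 1978: (p + p//4 - p//100 + p//400) mod 7 = (1978 + 494 - 19 + 4) mod 7 = 2457 mod 7 = 0 -> Monday (Mon=0 ... Sun=6)
Days before June (Jan-May): 151; June 1 index = (0 + 151) mod 7 = 4 -> Friday
Last day offset: 30 - 1 = 29 days
Weekday index = (4 + 29) mod 7 = 5

Saturday, June 30


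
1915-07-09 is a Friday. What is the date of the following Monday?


Current: Friday
Target: Monday
Days ahead: 3

Next Monday: 1915-07-12


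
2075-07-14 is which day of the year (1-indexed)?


Date: July 14, 2075
Days in months 1 through 6: 181
Plus 14 days in July

Day of year: 195


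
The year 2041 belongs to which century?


Century = (year - 1) // 100 + 1
= (2041 - 1) // 100 + 1
= 2040 // 100 + 1
= 20 + 1

21st century


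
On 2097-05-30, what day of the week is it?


Date: May 30, 2097
Anchor: Jan 1, 2097. With p = 2097 - 1 = 2096: (p + p//4 - p//100 + p//400) mod 7 = (2096 + 524 - 20 + 5) mod 7 = 2605 mod 7 = 1 -> Tuesday (Mon=0 ... Sun=6)
Days before May (Jan-Apr): 120; offset = 120 + 30 - 1 = 149
Weekday index = (1 + 149) mod 7 = 3

Day of the week: Thursday


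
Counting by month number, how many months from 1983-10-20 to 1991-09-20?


From October 1983 to September 1991
8 years * 12 = 96 months, minus 1 month = 95

95 months


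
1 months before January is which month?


January is month 1
1 - 1 = 0; wrap: 0 + 12 = 12

December


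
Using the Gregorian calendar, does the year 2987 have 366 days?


Gregorian leap year rule: divisible by 4, but not by 100, unless also by 400.
2987 is not divisible by 4 -> not a leap year

No


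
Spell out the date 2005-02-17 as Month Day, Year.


ISO 2005-02-17 parses as year=2005, month=02, day=17
Month 2 -> February

February 17, 2005


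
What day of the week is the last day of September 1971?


September 1971 has 30 days
Anchor: Jan 1, 1971. With p = 1971 - 1 = 1970: (p + p//4 - p//100 + p//400) mod 7 = (1970 + 492 - 19 + 4) mod 7 = 2447 mod 7 = 4 -> Friday (Mon=0 ... Sun=6)
Days before September (Jan-Aug): 243; September 1 index = (4 + 243) mod 7 = 2 -> Wednesday
Last day offset: 30 - 1 = 29 days
Weekday index = (2 + 29) mod 7 = 3

Thursday, September 30


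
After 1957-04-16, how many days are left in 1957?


Day of year: 106 of 365
Remaining = 365 - 106

259 days


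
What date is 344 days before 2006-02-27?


Start: 2006-02-27, subtract 344 days
Back 27 days from February 27 reaches January 31, 2006 -> 317 left
January 2006 has 31 days -> back to December 31, 2005 -> 286 left
December 2005 has 31 days -> back to November 30, 2005 -> 255 left
November 2005 has 30 days -> back to October 31, 2005 -> 225 left
October 2005 has 31 days -> back to September 30, 2005 -> 194 left
September 2005 has 30 days -> back to August 31, 2005 -> 164 left
August 2005 has 31 days -> back to July 31, 2005 -> 133 left
July 2005 has 31 days -> back to June 30, 2005 -> 102 left
June 2005 has 30 days -> back to May 31, 2005 -> 72 left
May 2005 has 31 days -> back to April 30, 2005 -> 41 left
April 2005 has 30 days -> back to March 31, 2005 -> 11 left
March 2005: 31 - 11 = 20 -> lands on March 20

Result: 2005-03-20


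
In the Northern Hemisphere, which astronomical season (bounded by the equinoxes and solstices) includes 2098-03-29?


Date: March 29
Astronomical Spring (approx.; exact equinox/solstice day varies by year): March 20 to June 20
March 29 falls within the Spring window

Spring


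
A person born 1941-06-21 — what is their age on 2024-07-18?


Birth: 1941-06-21
Reference: 2024-07-18
Year difference: 2024 - 1941 = 83

83 years old


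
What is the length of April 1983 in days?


April 1983

30 days


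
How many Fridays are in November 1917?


November 1917 has 30 days
Anchor: Jan 1, 1917. With p = 1917 - 1 = 1916: (p + p//4 - p//100 + p//400) mod 7 = (1916 + 479 - 19 + 4) mod 7 = 2380 mod 7 = 0 -> Monday (Mon=0 ... Sun=6)
Days before November (Jan-Oct): 304; November 1 index = (0 + 304) mod 7 = 3 -> Thursday
First Friday is November 2
Fridays: 2, 9, 16, 23, 30

5 Fridays


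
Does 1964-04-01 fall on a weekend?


Anchor: Jan 1, 1964. With p = 1964 - 1 = 1963: (p + p//4 - p//100 + p//400) mod 7 = (1963 + 490 - 19 + 4) mod 7 = 2438 mod 7 = 2 -> Wednesday (Mon=0 ... Sun=6)
Day of year: 92; offset = 91
Weekday index = (2 + 91) mod 7 = 2 -> Wednesday
Weekend days: Saturday, Sunday

No


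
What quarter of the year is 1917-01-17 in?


Month: January (month 1)
Q1: Jan-Mar, Q2: Apr-Jun, Q3: Jul-Sep, Q4: Oct-Dec

Q1


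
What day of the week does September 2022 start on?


Target: September 1, 2022
Anchor: Jan 1, 2022. With p = 2022 - 1 = 2021: (p + p//4 - p//100 + p//400) mod 7 = (2021 + 505 - 20 + 5) mod 7 = 2511 mod 7 = 5 -> Saturday (Mon=0 ... Sun=6)
Days before September (Jan-Aug): 243 days
Weekday index = (5 + 243) mod 7 = 3

Thursday


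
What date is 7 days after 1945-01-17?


Start: 1945-01-17, add 7 days
January 1945 has 31 days; 17 + 7 = 24 stays within January

Result: 1945-01-24


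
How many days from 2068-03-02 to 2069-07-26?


From 2068-03-02 to 2069-07-26
2068-03-02: days before March = 31 + 29 = 60 (2068 is a leap year); day of year = 60 + 2 = 62
2069-07-26: days before July = 31 + 28 + 31 + 30 + 31 + 30 = 181 (2069 is not a leap year); day of year = 181 + 26 = 207
Rest of 2068: 366 - 62 = 304
Total = 304 + 207 = 511

511 days


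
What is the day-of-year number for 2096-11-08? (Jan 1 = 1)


Date: November 8, 2096
Days in months 1 through 10: 305
Plus 8 days in November

Day of year: 313


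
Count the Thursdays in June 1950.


June 1950 has 30 days
Anchor: Jan 1, 1950. With p = 1950 - 1 = 1949: (p + p//4 - p//100 + p//400) mod 7 = (1949 + 487 - 19 + 4) mod 7 = 2421 mod 7 = 6 -> Sunday (Mon=0 ... Sun=6)
Days before June (Jan-May): 151; June 1 index = (6 + 151) mod 7 = 3 -> Thursday
First Thursday is June 1
Thursdays: 1, 8, 15, 22, 29

5 Thursdays


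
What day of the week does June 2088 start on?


Target: June 1, 2088
Anchor: Jan 1, 2088. With p = 2088 - 1 = 2087: (p + p//4 - p//100 + p//400) mod 7 = (2087 + 521 - 20 + 5) mod 7 = 2593 mod 7 = 3 -> Thursday (Mon=0 ... Sun=6)
Days before June (Jan-May): 152 days
Weekday index = (3 + 152) mod 7 = 1

Tuesday


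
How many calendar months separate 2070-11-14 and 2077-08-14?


From November 2070 to August 2077
7 years * 12 = 84 months, minus 3 months = 81

81 months


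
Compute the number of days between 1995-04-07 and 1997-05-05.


From 1995-04-07 to 1997-05-05
1995-04-07: days before April = 31 + 28 + 31 = 90 (1995 is not a leap year); day of year = 90 + 7 = 97
1997-05-05: days before May = 31 + 28 + 31 + 30 = 120 (1997 is not a leap year); day of year = 120 + 5 = 125
Rest of 1995: 365 - 97 = 268
Full years 1996 (366): 366
Total = 268 + 366 + 125 = 759

759 days


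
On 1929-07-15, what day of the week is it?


Date: July 15, 1929
Anchor: Jan 1, 1929. With p = 1929 - 1 = 1928: (p + p//4 - p//100 + p//400) mod 7 = (1928 + 482 - 19 + 4) mod 7 = 2395 mod 7 = 1 -> Tuesday (Mon=0 ... Sun=6)
Days before July (Jan-Jun): 181; offset = 181 + 15 - 1 = 195
Weekday index = (1 + 195) mod 7 = 0

Day of the week: Monday


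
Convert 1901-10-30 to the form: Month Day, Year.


ISO 1901-10-30 parses as year=1901, month=10, day=30
Month 10 -> October

October 30, 1901


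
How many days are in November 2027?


November 2027

30 days


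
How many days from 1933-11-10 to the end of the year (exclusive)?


Day of year: 314 of 365
Remaining = 365 - 314

51 days


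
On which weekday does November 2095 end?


November 2095 has 30 days
Anchor: Jan 1, 2095. With p = 2095 - 1 = 2094: (p + p//4 - p//100 + p//400) mod 7 = (2094 + 523 - 20 + 5) mod 7 = 2602 mod 7 = 5 -> Saturday (Mon=0 ... Sun=6)
Days before November (Jan-Oct): 304; November 1 index = (5 + 304) mod 7 = 1 -> Tuesday
Last day offset: 30 - 1 = 29 days
Weekday index = (1 + 29) mod 7 = 2

Wednesday, November 30


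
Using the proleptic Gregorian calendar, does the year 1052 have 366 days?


Gregorian leap year rule: divisible by 4, but not by 100, unless also by 400.
1052 is divisible by 4 but not 100 -> leap year

Yes


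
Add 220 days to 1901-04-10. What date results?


Start: 1901-04-10, add 220 days
April 1901 has 30 days: 30 - 10 = 20 days to April 30 -> 200 left
May 1901 has 31 days -> 169 left
June 1901 has 30 days -> 139 left
July 1901 has 31 days -> 108 left
August 1901 has 31 days -> 77 left
September 1901 has 30 days -> 47 left
October 1901 has 31 days -> 16 left
November 1901: 16 <= 30 -> lands on November 16

Result: 1901-11-16


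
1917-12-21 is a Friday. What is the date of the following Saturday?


Current: Friday
Target: Saturday
Days ahead: 1

Next Saturday: 1917-12-22


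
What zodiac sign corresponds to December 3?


Date: December 3
Conventional tropical zodiac dates: Sagittarius from November 22 onward; Capricorn starts December 22
December 3 falls within the Sagittarius range

Sagittarius


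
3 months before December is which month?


December is month 12
12 - 3 = 9

September


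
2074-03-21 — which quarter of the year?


Month: March (month 3)
Q1: Jan-Mar, Q2: Apr-Jun, Q3: Jul-Sep, Q4: Oct-Dec

Q1


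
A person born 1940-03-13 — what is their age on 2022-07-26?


Birth: 1940-03-13
Reference: 2022-07-26
Year difference: 2022 - 1940 = 82

82 years old


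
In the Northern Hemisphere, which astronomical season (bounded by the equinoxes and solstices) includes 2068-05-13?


Date: May 13
Astronomical Spring (approx.; exact equinox/solstice day varies by year): March 20 to June 20
May 13 falls within the Spring window

Spring


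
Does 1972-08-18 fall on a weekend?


Anchor: Jan 1, 1972. With p = 1972 - 1 = 1971: (p + p//4 - p//100 + p//400) mod 7 = (1971 + 492 - 19 + 4) mod 7 = 2448 mod 7 = 5 -> Saturday (Mon=0 ... Sun=6)
Day of year: 231; offset = 230
Weekday index = (5 + 230) mod 7 = 4 -> Friday
Weekend days: Saturday, Sunday

No


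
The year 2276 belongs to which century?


Century = (year - 1) // 100 + 1
= (2276 - 1) // 100 + 1
= 2275 // 100 + 1
= 22 + 1

23rd century


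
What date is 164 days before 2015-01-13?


Start: 2015-01-13, subtract 164 days
Back 13 days from January 13 reaches December 31, 2014 -> 151 left
December 2014 has 31 days -> back to November 30, 2014 -> 120 left
November 2014 has 30 days -> back to October 31, 2014 -> 90 left
October 2014 has 31 days -> back to September 30, 2014 -> 59 left
September 2014 has 30 days -> back to August 31, 2014 -> 29 left
August 2014: 31 - 29 = 2 -> lands on August 2

Result: 2014-08-02


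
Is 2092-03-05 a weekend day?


Anchor: Jan 1, 2092. With p = 2092 - 1 = 2091: (p + p//4 - p//100 + p//400) mod 7 = (2091 + 522 - 20 + 5) mod 7 = 2598 mod 7 = 1 -> Tuesday (Mon=0 ... Sun=6)
Day of year: 65; offset = 64
Weekday index = (1 + 64) mod 7 = 2 -> Wednesday
Weekend days: Saturday, Sunday

No


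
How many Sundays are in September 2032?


September 2032 has 30 days
Anchor: Jan 1, 2032. With p = 2032 - 1 = 2031: (p + p//4 - p//100 + p//400) mod 7 = (2031 + 507 - 20 + 5) mod 7 = 2523 mod 7 = 3 -> Thursday (Mon=0 ... Sun=6)
Days before September (Jan-Aug): 244; September 1 index = (3 + 244) mod 7 = 2 -> Wednesday
First Sunday is September 5
Sundays: 5, 12, 19, 26

4 Sundays


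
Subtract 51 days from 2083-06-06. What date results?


Start: 2083-06-06, subtract 51 days
Back 6 days from June 6 reaches May 31, 2083 -> 45 left
May 2083 has 31 days -> back to April 30, 2083 -> 14 left
April 2083: 30 - 14 = 16 -> lands on April 16

Result: 2083-04-16


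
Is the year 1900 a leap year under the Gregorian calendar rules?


Gregorian leap year rule: divisible by 4, but not by 100, unless also by 400.
1900 is divisible by 100 but not 400 -> not a leap year

No


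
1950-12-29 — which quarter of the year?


Month: December (month 12)
Q1: Jan-Mar, Q2: Apr-Jun, Q3: Jul-Sep, Q4: Oct-Dec

Q4


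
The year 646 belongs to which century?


Century = (year - 1) // 100 + 1
= (646 - 1) // 100 + 1
= 645 // 100 + 1
= 6 + 1

7th century


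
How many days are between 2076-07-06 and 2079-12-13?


From 2076-07-06 to 2079-12-13
2076-07-06: days before July = 31 + 29 + 31 + 30 + 31 + 30 = 182 (2076 is a leap year); day of year = 182 + 6 = 188
2079-12-13: days before December = 31 + 28 + 31 + 30 + 31 + 30 + 31 + 31 + 30 + 31 + 30 = 334 (2079 is not a leap year); day of year = 334 + 13 = 347
Rest of 2076: 366 - 188 = 178
Full years 2077 (365), 2078 (365): 730
Total = 178 + 730 + 347 = 1255

1255 days


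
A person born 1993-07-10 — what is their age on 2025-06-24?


Birth: 1993-07-10
Reference: 2025-06-24
Year difference: 2025 - 1993 = 32
Birthday not yet reached in 2025, subtract 1

31 years old


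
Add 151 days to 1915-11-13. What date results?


Start: 1915-11-13, add 151 days
November 1915 has 30 days: 30 - 13 = 17 days to November 30 -> 134 left
December 1915 has 31 days -> 103 left
January 1916 has 31 days -> 72 left
February 1916 has 29 days -> 43 left
March 1916 has 31 days -> 12 left
April 1916: 12 <= 30 -> lands on April 12

Result: 1916-04-12


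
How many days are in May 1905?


May 1905

31 days


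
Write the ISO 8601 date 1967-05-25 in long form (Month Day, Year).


ISO 1967-05-25 parses as year=1967, month=05, day=25
Month 5 -> May

May 25, 1967


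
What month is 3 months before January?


January is month 1
1 - 3 = -2; wrap: -2 + 12 = 10

October


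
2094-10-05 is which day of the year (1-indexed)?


Date: October 5, 2094
Days in months 1 through 9: 273
Plus 5 days in October

Day of year: 278


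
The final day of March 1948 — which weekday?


March 1948 has 31 days
Anchor: Jan 1, 1948. With p = 1948 - 1 = 1947: (p + p//4 - p//100 + p//400) mod 7 = (1947 + 486 - 19 + 4) mod 7 = 2418 mod 7 = 3 -> Thursday (Mon=0 ... Sun=6)
Days before March (Jan-Feb): 60; March 1 index = (3 + 60) mod 7 = 0 -> Monday
Last day offset: 31 - 1 = 30 days
Weekday index = (0 + 30) mod 7 = 2

Wednesday, March 31


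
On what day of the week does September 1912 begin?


Target: September 1, 1912
Anchor: Jan 1, 1912. With p = 1912 - 1 = 1911: (p + p//4 - p//100 + p//400) mod 7 = (1911 + 477 - 19 + 4) mod 7 = 2373 mod 7 = 0 -> Monday (Mon=0 ... Sun=6)
Days before September (Jan-Aug): 244 days
Weekday index = (0 + 244) mod 7 = 6

Sunday


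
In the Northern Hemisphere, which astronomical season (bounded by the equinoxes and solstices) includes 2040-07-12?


Date: July 12
Astronomical Summer (approx.; exact equinox/solstice day varies by year): June 21 to September 21
July 12 falls within the Summer window

Summer


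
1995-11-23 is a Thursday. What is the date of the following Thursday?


Current: Thursday
Target: Thursday
Days ahead: 7

Next Thursday: 1995-11-30


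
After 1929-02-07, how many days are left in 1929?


Day of year: 38 of 365
Remaining = 365 - 38

327 days


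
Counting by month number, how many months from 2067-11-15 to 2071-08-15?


From November 2067 to August 2071
4 years * 12 = 48 months, minus 3 months = 45

45 months


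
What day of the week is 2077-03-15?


Date: March 15, 2077
Anchor: Jan 1, 2077. With p = 2077 - 1 = 2076: (p + p//4 - p//100 + p//400) mod 7 = (2076 + 519 - 20 + 5) mod 7 = 2580 mod 7 = 4 -> Friday (Mon=0 ... Sun=6)
Days before March (Jan-Feb): 59; offset = 59 + 15 - 1 = 73
Weekday index = (4 + 73) mod 7 = 0

Day of the week: Monday


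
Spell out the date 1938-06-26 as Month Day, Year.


ISO 1938-06-26 parses as year=1938, month=06, day=26
Month 6 -> June

June 26, 1938


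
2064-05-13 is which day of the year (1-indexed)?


Date: May 13, 2064
Days in months 1 through 4: 121
Plus 13 days in May

Day of year: 134


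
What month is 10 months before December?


December is month 12
12 - 10 = 2

February


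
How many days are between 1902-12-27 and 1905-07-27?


From 1902-12-27 to 1905-07-27
1902-12-27: days before December = 31 + 28 + 31 + 30 + 31 + 30 + 31 + 31 + 30 + 31 + 30 = 334 (1902 is not a leap year); day of year = 334 + 27 = 361
1905-07-27: days before July = 31 + 28 + 31 + 30 + 31 + 30 = 181 (1905 is not a leap year); day of year = 181 + 27 = 208
Rest of 1902: 365 - 361 = 4
Full years 1903 (365), 1904 (366): 731
Total = 4 + 731 + 208 = 943

943 days


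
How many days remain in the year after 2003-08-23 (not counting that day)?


Day of year: 235 of 365
Remaining = 365 - 235

130 days


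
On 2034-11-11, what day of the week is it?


Date: November 11, 2034
Anchor: Jan 1, 2034. With p = 2034 - 1 = 2033: (p + p//4 - p//100 + p//400) mod 7 = (2033 + 508 - 20 + 5) mod 7 = 2526 mod 7 = 6 -> Sunday (Mon=0 ... Sun=6)
Days before November (Jan-Oct): 304; offset = 304 + 11 - 1 = 314
Weekday index = (6 + 314) mod 7 = 5

Day of the week: Saturday


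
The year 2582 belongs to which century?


Century = (year - 1) // 100 + 1
= (2582 - 1) // 100 + 1
= 2581 // 100 + 1
= 25 + 1

26th century


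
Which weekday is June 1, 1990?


Target: June 1, 1990
Anchor: Jan 1, 1990. With p = 1990 - 1 = 1989: (p + p//4 - p//100 + p//400) mod 7 = (1989 + 497 - 19 + 4) mod 7 = 2471 mod 7 = 0 -> Monday (Mon=0 ... Sun=6)
Days before June (Jan-May): 151 days
Weekday index = (0 + 151) mod 7 = 4

Friday


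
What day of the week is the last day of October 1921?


October 1921 has 31 days
Anchor: Jan 1, 1921. With p = 1921 - 1 = 1920: (p + p//4 - p//100 + p//400) mod 7 = (1920 + 480 - 19 + 4) mod 7 = 2385 mod 7 = 5 -> Saturday (Mon=0 ... Sun=6)
Days before October (Jan-Sep): 273; October 1 index = (5 + 273) mod 7 = 5 -> Saturday
Last day offset: 31 - 1 = 30 days
Weekday index = (5 + 30) mod 7 = 0

Monday, October 31


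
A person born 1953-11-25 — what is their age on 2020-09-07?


Birth: 1953-11-25
Reference: 2020-09-07
Year difference: 2020 - 1953 = 67
Birthday not yet reached in 2020, subtract 1

66 years old


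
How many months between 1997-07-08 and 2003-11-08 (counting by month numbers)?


From July 1997 to November 2003
6 years * 12 = 72 months, plus 4 months = 76

76 months


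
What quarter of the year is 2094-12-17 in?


Month: December (month 12)
Q1: Jan-Mar, Q2: Apr-Jun, Q3: Jul-Sep, Q4: Oct-Dec

Q4


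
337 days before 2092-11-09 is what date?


Start: 2092-11-09, subtract 337 days
Back 9 days from November 9 reaches October 31, 2092 -> 328 left
October 2092 has 31 days -> back to September 30, 2092 -> 297 left
September 2092 has 30 days -> back to August 31, 2092 -> 267 left
August 2092 has 31 days -> back to July 31, 2092 -> 236 left
July 2092 has 31 days -> back to June 30, 2092 -> 205 left
June 2092 has 30 days -> back to May 31, 2092 -> 175 left
May 2092 has 31 days -> back to April 30, 2092 -> 144 left
April 2092 has 30 days -> back to March 31, 2092 -> 114 left
March 2092 has 31 days -> back to February 29, 2092 -> 83 left
February 2092 has 29 days -> back to January 31, 2092 -> 54 left
January 2092 has 31 days -> back to December 31, 2091 -> 23 left
December 2091: 31 - 23 = 8 -> lands on December 8

Result: 2091-12-08


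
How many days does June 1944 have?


June 1944

30 days


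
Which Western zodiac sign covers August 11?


Date: August 11
Conventional tropical zodiac dates: Leo from July 23 onward; Virgo starts August 23
August 11 falls within the Leo range

Leo


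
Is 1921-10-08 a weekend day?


Anchor: Jan 1, 1921. With p = 1921 - 1 = 1920: (p + p//4 - p//100 + p//400) mod 7 = (1920 + 480 - 19 + 4) mod 7 = 2385 mod 7 = 5 -> Saturday (Mon=0 ... Sun=6)
Day of year: 281; offset = 280
Weekday index = (5 + 280) mod 7 = 5 -> Saturday
Weekend days: Saturday, Sunday

Yes


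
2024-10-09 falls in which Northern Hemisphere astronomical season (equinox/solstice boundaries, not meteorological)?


Date: October 9
Astronomical Autumn (approx.; exact equinox/solstice day varies by year): September 22 to December 20
October 9 falls within the Autumn window

Autumn


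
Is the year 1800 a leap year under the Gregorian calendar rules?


Gregorian leap year rule: divisible by 4, but not by 100, unless also by 400.
1800 is divisible by 100 but not 400 -> not a leap year

No


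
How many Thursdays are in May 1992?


May 1992 has 31 days
Anchor: Jan 1, 1992. With p = 1992 - 1 = 1991: (p + p//4 - p//100 + p//400) mod 7 = (1991 + 497 - 19 + 4) mod 7 = 2473 mod 7 = 2 -> Wednesday (Mon=0 ... Sun=6)
Days before May (Jan-Apr): 121; May 1 index = (2 + 121) mod 7 = 4 -> Friday
First Thursday is May 7
Thursdays: 7, 14, 21, 28

4 Thursdays


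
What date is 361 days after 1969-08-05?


Start: 1969-08-05, add 361 days
August 1969 has 31 days: 31 - 5 = 26 days to August 31 -> 335 left
September 1969 has 30 days -> 305 left
October 1969 has 31 days -> 274 left
November 1969 has 30 days -> 244 left
December 1969 has 31 days -> 213 left
January 1970 has 31 days -> 182 left
February 1970 has 28 days -> 154 left
March 1970 has 31 days -> 123 left
April 1970 has 30 days -> 93 left
May 1970 has 31 days -> 62 left
June 1970 has 30 days -> 32 left
July 1970 has 31 days -> 1 left
August 1970: 1 <= 31 -> lands on August 1

Result: 1970-08-01


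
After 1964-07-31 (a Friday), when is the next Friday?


Current: Friday
Target: Friday
Days ahead: 7

Next Friday: 1964-08-07


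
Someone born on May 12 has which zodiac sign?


Date: May 12
Conventional tropical zodiac dates: Taurus from April 20 onward; Gemini starts May 21
May 12 falls within the Taurus range

Taurus


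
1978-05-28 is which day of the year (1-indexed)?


Date: May 28, 1978
Days in months 1 through 4: 120
Plus 28 days in May

Day of year: 148
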